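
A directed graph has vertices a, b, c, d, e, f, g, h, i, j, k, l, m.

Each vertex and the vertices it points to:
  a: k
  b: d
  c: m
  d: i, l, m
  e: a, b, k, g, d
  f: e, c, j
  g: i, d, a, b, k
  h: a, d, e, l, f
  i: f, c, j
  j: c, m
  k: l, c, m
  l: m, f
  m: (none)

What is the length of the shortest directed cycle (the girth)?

For each vertex v, BFS finds the shortest path from v back to v.
The shortest such closed walk is f → e → d → i → f, length 4.

4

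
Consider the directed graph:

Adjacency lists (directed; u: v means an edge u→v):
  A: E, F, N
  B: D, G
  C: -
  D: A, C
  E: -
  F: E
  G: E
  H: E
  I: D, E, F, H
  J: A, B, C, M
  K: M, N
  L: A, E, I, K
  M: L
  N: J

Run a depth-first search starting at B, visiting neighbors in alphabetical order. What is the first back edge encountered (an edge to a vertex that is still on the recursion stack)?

DFS from B (visiting neighbors in alphabetical order); mark gray on enter, black on exit:
B gray
  D gray
    A gray
      E gray
      E black
      F gray
        F→E: E black — skip
      F black
      N gray
        J gray
          J→A: A is gray → back edge
First back edge: J → A.

J->A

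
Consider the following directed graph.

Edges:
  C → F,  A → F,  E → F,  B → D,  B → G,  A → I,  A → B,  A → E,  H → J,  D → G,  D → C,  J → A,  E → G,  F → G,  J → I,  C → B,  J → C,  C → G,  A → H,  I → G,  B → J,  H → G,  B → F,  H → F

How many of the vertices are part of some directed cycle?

6

A vertex is on a directed cycle iff it belongs to a strongly connected component of size ≥ 2 (or has a self-loop).
The vertices on cycles are {A, B, C, D, H, J} — 6 in total.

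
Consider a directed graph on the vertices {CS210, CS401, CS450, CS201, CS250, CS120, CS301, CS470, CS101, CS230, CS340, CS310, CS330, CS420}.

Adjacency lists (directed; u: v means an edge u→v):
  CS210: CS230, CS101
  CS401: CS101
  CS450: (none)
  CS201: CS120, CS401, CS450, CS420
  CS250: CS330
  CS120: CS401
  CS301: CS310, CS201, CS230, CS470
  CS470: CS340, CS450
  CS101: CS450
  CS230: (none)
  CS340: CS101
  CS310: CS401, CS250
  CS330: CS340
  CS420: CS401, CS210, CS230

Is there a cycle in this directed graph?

No

DFS with white/gray/black marking, starting from CS420:
CS420 gray
  CS401 gray
    CS101 gray
      CS450 gray
      CS450 black
    CS101 black
  CS401 black
  CS210 gray
    CS230 gray
    CS230 black
    CS210→CS101: CS101 black — skip
  CS210 black
  CS420→CS230: CS230 black — skip
CS420 black
CS201 gray
  CS120 gray
    CS120→CS401: CS401 black — skip
  CS120 black
  CS201→CS401: CS401 black — skip
  CS201→CS450: CS450 black — skip
  CS201→CS420: CS420 black — skip
CS201 black
CS250 gray
  CS330 gray
    CS340 gray
      CS340→CS101: CS101 black — skip
    CS340 black
  CS330 black
CS250 black
CS301 gray
  CS310 gray
    CS310→CS401: CS401 black — skip
    CS310→CS250: CS250 black — skip
  CS310 black
  CS301→CS201: CS201 black — skip
  CS301→CS230: CS230 black — skip
  CS470 gray
    CS470→CS340: CS340 black — skip
    CS470→CS450: CS450 black — skip
  CS470 black
CS301 black
Every edge goes to a white or black vertex — no back edge, so the graph is acyclic.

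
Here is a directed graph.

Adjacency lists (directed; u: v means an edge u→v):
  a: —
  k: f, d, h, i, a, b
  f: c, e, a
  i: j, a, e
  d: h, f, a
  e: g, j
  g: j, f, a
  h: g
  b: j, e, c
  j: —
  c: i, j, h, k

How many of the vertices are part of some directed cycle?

9

A vertex is on a directed cycle iff it belongs to a strongly connected component of size ≥ 2 (or has a self-loop).
The vertices on cycles are {b, c, d, e, f, g, h, i, k} — 9 in total.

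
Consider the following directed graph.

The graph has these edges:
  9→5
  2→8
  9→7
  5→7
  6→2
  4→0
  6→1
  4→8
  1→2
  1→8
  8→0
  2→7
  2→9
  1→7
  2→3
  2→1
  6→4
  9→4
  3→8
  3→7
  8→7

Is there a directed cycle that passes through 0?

No

0 lies on a cycle iff there is a path from 0 back to itself.
Exploring from 0, it never reaches itself; equivalently, its strongly connected component is a singleton.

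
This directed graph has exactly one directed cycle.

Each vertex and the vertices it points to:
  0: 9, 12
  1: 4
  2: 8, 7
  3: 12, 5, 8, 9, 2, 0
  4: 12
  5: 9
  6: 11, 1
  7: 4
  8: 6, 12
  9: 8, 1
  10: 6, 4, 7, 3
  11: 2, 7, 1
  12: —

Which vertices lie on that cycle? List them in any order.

2, 6, 8, 11

DFS with gray/black marking from 6:
6 gray
  11 gray
    2 gray
      8 gray
        8→6: 6 is gray → back edge
Back edge closes the cycle 6 → 11 → 2 → 8 → 6; its vertices are {2, 6, 8, 11}.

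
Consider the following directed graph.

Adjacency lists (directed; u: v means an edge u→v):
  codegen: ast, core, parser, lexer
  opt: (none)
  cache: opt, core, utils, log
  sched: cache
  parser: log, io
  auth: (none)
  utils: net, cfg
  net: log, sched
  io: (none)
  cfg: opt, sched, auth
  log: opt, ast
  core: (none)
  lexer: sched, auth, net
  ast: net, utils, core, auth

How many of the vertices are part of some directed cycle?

7

A vertex is on a directed cycle iff it belongs to a strongly connected component of size ≥ 2 (or has a self-loop).
The vertices on cycles are {ast, cfg, log, net, cache, sched, utils} — 7 in total.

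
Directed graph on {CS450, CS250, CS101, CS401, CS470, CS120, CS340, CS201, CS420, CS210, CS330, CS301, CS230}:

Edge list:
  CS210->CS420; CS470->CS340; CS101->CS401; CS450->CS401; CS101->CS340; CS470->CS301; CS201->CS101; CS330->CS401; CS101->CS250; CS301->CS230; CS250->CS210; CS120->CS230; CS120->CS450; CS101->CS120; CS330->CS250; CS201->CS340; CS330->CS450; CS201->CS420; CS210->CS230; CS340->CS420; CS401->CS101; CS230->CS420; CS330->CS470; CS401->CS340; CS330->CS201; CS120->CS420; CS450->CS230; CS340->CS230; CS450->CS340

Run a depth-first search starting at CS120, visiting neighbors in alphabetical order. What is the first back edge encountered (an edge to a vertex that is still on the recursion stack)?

CS101->CS120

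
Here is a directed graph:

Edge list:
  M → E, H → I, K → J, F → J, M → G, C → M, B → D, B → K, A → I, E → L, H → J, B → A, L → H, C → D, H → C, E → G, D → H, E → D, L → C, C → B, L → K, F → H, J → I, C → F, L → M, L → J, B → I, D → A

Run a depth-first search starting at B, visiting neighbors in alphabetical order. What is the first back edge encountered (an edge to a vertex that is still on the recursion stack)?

DFS from B (visiting neighbors in alphabetical order); mark gray on enter, black on exit:
B gray
  A gray
    I gray
    I black
  A black
  D gray
    D→A: A black — skip
    H gray
      C gray
        C→B: B is gray → back edge
First back edge: C → B.

C→B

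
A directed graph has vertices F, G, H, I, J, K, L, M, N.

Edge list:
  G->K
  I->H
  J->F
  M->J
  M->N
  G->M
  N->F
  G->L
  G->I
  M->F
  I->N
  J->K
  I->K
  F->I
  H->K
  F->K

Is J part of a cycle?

J lies on a cycle iff there is a path from J back to itself.
Exploring from J, it never reaches itself; equivalently, its strongly connected component is a singleton.

No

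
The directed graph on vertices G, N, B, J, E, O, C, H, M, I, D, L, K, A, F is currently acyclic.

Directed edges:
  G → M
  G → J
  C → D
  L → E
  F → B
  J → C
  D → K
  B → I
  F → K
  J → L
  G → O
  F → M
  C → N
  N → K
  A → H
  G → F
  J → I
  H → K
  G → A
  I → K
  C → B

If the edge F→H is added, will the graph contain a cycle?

No

Adding F→H creates a cycle iff H can already reach F.
Explore from H: no path reaches F. The graph stays acyclic.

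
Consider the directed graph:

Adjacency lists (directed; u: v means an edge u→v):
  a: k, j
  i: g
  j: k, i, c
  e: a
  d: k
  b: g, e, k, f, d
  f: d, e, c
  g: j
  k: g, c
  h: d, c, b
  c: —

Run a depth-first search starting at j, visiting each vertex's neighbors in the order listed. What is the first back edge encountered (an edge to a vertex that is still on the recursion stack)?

DFS from j (visiting each vertex's neighbors in the order listed); mark gray on enter, black on exit:
j gray
  k gray
    g gray
      g→j: j is gray → back edge
First back edge: g → j.

g→j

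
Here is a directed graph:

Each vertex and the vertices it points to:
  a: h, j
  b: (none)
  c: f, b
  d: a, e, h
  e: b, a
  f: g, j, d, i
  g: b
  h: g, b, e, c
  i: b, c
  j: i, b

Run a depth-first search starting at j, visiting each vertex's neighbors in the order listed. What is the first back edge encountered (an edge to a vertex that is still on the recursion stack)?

f→j

DFS from j (visiting each vertex's neighbors in the order listed); mark gray on enter, black on exit:
j gray
  i gray
    b gray
    b black
    c gray
      f gray
        g gray
          g→b: b black — skip
        g black
        f→j: j is gray → back edge
First back edge: f → j.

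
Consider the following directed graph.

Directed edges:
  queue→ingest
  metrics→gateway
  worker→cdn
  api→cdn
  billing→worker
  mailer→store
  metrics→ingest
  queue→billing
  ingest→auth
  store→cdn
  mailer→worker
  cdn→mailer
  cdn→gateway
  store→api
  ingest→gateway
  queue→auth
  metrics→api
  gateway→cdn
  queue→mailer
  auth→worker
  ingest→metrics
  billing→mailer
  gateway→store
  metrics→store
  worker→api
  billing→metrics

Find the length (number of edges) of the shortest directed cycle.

For each vertex v, BFS finds the shortest path from v back to v.
The shortest such closed walk is ingest → metrics → ingest, length 2.

2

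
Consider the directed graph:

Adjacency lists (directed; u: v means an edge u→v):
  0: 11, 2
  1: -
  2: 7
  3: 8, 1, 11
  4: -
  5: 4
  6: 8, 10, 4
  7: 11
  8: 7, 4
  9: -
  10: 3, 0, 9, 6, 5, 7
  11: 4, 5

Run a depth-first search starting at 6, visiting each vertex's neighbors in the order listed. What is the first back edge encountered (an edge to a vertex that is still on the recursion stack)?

DFS from 6 (visiting each vertex's neighbors in the order listed); mark gray on enter, black on exit:
6 gray
  8 gray
    7 gray
      11 gray
        4 gray
        4 black
        5 gray
          5→4: 4 black — skip
        5 black
      11 black
    7 black
    8→4: 4 black — skip
  8 black
  10 gray
    3 gray
      3→8: 8 black — skip
      1 gray
      1 black
      3→11: 11 black — skip
    3 black
    0 gray
      0→11: 11 black — skip
      2 gray
        2→7: 7 black — skip
      2 black
    0 black
    9 gray
    9 black
    10→6: 6 is gray → back edge
First back edge: 10 → 6.

10→6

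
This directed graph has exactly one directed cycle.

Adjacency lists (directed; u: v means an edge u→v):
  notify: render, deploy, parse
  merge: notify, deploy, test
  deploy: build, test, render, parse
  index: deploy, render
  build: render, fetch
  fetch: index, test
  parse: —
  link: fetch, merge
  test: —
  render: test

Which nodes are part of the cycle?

build, fetch, index, deploy

DFS with gray/black marking from deploy:
deploy gray
  build gray
    render gray
      test gray
      test black
    render black
    fetch gray
      index gray
        index→deploy: deploy is gray → back edge
Back edge closes the cycle deploy → build → fetch → index → deploy; its vertices are {build, fetch, index, deploy}.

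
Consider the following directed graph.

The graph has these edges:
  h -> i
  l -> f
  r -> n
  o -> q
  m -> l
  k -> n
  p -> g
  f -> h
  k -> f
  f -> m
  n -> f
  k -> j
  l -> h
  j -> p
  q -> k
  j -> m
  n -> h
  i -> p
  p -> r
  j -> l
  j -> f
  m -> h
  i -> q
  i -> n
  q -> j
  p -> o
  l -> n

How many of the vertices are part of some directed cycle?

12

A vertex is on a directed cycle iff it belongs to a strongly connected component of size ≥ 2 (or has a self-loop).
The vertices on cycles are {f, h, i, j, k, l, m, n, o, p, q, r} — 12 in total.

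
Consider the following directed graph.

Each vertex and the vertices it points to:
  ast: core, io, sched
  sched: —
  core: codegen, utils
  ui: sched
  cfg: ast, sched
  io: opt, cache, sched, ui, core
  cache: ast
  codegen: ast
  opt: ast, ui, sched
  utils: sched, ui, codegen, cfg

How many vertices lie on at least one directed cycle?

8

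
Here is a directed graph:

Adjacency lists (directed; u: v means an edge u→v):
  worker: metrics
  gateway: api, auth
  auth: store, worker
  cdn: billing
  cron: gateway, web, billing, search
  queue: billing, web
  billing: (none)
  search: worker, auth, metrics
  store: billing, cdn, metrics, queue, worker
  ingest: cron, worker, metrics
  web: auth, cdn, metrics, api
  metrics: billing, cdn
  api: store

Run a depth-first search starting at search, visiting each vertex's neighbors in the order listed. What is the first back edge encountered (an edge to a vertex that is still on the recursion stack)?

DFS from search (visiting each vertex's neighbors in the order listed); mark gray on enter, black on exit:
search gray
  worker gray
    metrics gray
      billing gray
      billing black
      cdn gray
        cdn→billing: billing black — skip
      cdn black
    metrics black
  worker black
  auth gray
    store gray
      store→billing: billing black — skip
      store→cdn: cdn black — skip
      store→metrics: metrics black — skip
      queue gray
        queue→billing: billing black — skip
        web gray
          web→auth: auth is gray → back edge
First back edge: web → auth.

web->auth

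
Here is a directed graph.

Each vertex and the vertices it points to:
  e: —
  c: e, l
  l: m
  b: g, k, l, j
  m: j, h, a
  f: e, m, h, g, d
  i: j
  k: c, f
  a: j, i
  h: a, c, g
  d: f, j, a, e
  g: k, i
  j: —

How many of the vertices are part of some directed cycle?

8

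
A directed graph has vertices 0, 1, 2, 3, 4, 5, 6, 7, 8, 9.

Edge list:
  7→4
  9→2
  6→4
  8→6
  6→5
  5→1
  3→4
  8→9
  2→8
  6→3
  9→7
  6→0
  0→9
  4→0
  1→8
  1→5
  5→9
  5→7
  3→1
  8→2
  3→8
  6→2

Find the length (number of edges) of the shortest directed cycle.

For each vertex v, BFS finds the shortest path from v back to v.
The shortest such closed walk is 5 → 1 → 5, length 2.

2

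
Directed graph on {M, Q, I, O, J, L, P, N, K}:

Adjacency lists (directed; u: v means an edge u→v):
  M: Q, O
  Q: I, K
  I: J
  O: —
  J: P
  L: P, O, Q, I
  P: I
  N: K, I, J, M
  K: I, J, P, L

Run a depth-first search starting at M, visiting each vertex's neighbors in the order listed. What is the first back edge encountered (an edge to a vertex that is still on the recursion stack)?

P->I

DFS from M (visiting each vertex's neighbors in the order listed); mark gray on enter, black on exit:
M gray
  Q gray
    I gray
      J gray
        P gray
          P→I: I is gray → back edge
First back edge: P → I.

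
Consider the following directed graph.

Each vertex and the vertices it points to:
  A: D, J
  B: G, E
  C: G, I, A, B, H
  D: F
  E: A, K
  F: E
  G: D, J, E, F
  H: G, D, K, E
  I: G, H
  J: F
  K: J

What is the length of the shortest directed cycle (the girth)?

4

For each vertex v, BFS finds the shortest path from v back to v.
The shortest such closed walk is A → J → F → E → A, length 4.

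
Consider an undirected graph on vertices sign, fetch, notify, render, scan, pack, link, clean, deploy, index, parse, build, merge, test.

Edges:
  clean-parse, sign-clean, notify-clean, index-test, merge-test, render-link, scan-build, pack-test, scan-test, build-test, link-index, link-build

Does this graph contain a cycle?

Yes

DFS, tracking each vertex's parent; an edge to a visited non-parent vertex closes a cycle.
Start from link:
visit link (parent –)
  visit build (parent link)
    build–link: parent, skip
    visit scan (parent build)
      scan–build: parent, skip
      visit test (parent scan)
        visit merge (parent test)
          merge–test: parent, skip
        visit pack (parent test)
          pack–test: parent, skip
        visit index (parent test)
          index–test: parent, skip
          index–link: link visited and ≠ parent → cycle
Cycle: link – build – scan – test – index – link.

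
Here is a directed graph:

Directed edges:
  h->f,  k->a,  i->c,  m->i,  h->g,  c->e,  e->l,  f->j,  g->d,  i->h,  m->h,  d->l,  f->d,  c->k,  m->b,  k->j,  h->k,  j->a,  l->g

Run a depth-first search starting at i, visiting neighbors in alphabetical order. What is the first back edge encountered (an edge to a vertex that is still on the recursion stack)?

DFS from i (visiting neighbors in alphabetical order); mark gray on enter, black on exit:
i gray
  c gray
    e gray
      l gray
        g gray
          d gray
            d→l: l is gray → back edge
First back edge: d → l.

d→l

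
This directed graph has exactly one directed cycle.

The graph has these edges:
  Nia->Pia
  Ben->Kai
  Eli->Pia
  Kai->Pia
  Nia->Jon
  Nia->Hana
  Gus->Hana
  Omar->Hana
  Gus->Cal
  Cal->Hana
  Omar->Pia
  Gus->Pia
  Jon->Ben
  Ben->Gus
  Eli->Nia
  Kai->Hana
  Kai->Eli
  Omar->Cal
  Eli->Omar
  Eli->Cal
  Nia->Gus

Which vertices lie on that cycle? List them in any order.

Ben, Eli, Jon, Kai, Nia

DFS with gray/black marking from Eli:
Eli gray
  Omar gray
    Cal gray
      Hana gray
      Hana black
    Cal black
    Pia gray
    Pia black
    Omar→Hana: Hana black — skip
  Omar black
  Eli→Cal: Cal black — skip
  Eli→Pia: Pia black — skip
  Nia gray
    Gus gray
      Gus→Cal: Cal black — skip
      Gus→Hana: Hana black — skip
      Gus→Pia: Pia black — skip
    Gus black
    Nia→Pia: Pia black — skip
    Jon gray
      Ben gray
        Kai gray
          Kai→Pia: Pia black — skip
          Kai→Eli: Eli is gray → back edge
Back edge closes the cycle Eli → Nia → Jon → Ben → Kai → Eli; its vertices are {Ben, Eli, Jon, Kai, Nia}.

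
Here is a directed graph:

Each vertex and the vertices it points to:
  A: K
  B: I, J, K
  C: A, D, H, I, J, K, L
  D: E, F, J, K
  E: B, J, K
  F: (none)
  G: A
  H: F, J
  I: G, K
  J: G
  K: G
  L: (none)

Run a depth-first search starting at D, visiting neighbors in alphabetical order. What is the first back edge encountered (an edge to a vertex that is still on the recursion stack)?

K→G

DFS from D (visiting neighbors in alphabetical order); mark gray on enter, black on exit:
D gray
  E gray
    B gray
      I gray
        G gray
          A gray
            K gray
              K→G: G is gray → back edge
First back edge: K → G.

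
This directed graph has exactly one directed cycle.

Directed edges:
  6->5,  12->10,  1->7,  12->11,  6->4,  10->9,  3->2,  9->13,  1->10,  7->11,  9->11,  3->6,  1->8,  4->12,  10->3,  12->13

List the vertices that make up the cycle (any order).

3, 4, 6, 10, 12

DFS with gray/black marking from 10:
10 gray
  3 gray
    6 gray
      5 gray
      5 black
      4 gray
        12 gray
          12→10: 10 is gray → back edge
Back edge closes the cycle 10 → 3 → 6 → 4 → 12 → 10; its vertices are {3, 4, 6, 10, 12}.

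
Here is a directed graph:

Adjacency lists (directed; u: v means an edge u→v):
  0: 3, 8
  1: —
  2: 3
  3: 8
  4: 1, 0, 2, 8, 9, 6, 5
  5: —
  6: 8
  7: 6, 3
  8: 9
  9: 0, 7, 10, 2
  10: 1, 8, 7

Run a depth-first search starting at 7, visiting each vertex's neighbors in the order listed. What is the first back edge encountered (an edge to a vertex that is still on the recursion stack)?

3→8

DFS from 7 (visiting each vertex's neighbors in the order listed); mark gray on enter, black on exit:
7 gray
  6 gray
    8 gray
      9 gray
        0 gray
          3 gray
            3→8: 8 is gray → back edge
First back edge: 3 → 8.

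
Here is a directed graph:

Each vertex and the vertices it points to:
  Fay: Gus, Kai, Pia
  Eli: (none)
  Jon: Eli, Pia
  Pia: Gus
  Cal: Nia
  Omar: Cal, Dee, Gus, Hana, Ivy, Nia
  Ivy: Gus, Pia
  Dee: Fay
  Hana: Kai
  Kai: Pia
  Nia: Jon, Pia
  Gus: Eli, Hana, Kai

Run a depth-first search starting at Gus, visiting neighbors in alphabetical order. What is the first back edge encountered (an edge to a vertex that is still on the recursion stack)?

Pia->Gus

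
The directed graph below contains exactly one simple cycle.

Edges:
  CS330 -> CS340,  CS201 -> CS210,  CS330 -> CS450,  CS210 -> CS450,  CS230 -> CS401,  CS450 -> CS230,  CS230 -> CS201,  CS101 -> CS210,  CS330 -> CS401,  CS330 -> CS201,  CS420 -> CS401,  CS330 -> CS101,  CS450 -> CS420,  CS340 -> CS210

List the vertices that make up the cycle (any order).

CS201, CS210, CS230, CS450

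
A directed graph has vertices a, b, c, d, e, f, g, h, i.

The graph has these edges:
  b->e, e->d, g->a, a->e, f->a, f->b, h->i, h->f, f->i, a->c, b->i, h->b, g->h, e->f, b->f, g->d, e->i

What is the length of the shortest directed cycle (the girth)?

2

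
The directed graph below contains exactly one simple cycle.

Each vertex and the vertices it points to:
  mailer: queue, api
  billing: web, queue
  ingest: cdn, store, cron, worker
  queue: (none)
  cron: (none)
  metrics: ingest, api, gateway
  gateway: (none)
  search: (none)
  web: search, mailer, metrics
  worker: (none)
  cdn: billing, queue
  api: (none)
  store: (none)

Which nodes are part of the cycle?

cdn, web, ingest, billing, metrics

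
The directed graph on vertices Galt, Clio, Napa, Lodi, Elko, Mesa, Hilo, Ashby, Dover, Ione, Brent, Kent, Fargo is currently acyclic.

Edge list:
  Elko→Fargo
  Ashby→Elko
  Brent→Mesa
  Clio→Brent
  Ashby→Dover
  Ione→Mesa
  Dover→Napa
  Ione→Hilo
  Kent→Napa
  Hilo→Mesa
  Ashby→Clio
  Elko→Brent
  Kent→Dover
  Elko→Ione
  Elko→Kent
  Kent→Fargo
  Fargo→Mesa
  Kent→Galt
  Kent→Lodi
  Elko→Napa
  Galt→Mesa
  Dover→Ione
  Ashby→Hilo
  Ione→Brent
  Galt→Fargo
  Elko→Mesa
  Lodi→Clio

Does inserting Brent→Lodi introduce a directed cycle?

Yes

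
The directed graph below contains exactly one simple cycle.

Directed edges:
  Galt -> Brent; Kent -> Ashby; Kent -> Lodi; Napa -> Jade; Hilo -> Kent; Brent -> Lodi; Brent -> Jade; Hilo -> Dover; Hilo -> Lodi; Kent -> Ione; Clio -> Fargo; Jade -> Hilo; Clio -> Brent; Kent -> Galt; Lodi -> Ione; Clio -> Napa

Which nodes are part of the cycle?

DFS with gray/black marking from Brent:
Brent gray
  Jade gray
    Hilo gray
      Dover gray
      Dover black
      Kent gray
        Ione gray
        Ione black
        Lodi gray
          Lodi→Ione: Ione black — skip
        Lodi black
        Galt gray
          Galt→Brent: Brent is gray → back edge
Back edge closes the cycle Brent → Jade → Hilo → Kent → Galt → Brent; its vertices are {Galt, Hilo, Jade, Kent, Brent}.

Galt, Hilo, Jade, Kent, Brent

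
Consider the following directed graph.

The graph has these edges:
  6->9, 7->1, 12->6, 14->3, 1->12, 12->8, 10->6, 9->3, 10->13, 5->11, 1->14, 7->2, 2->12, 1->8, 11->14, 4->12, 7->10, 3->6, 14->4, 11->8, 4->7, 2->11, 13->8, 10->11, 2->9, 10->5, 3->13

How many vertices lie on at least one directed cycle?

A vertex is on a directed cycle iff it belongs to a strongly connected component of size ≥ 2 (or has a self-loop).
The vertices on cycles are {1, 2, 3, 4, 5, 6, 7, 9, 10, 11, 14} — 11 in total.

11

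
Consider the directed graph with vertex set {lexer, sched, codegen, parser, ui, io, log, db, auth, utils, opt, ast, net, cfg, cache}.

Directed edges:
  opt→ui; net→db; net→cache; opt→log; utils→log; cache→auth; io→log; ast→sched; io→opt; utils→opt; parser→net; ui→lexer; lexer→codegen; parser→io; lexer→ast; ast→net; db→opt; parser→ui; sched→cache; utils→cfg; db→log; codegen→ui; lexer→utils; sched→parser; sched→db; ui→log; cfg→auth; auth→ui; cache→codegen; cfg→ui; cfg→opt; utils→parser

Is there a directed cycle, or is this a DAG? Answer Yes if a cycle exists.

DFS with white/gray/black marking, starting from log:
log gray
log black
lexer gray
  utils gray
    cfg gray
      ui gray
        ui→lexer: lexer is gray → back edge
Back edge found, so a cycle exists: lexer → utils → cfg → ui → lexer.

Yes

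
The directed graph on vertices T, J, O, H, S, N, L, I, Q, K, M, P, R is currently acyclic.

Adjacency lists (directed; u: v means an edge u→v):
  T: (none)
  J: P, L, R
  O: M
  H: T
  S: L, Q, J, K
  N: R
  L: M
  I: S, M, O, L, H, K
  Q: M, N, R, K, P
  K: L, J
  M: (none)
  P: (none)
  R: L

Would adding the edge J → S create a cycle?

Yes

Adding J→S creates a cycle iff S can already reach J.
Path from S: S → J.
So S → … → J → S is a cycle.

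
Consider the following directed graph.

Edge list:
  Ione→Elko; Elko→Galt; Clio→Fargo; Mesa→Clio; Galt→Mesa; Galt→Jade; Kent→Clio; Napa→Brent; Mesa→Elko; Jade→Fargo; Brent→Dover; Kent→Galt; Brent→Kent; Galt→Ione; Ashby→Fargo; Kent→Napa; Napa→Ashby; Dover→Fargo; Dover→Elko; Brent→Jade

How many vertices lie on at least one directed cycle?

7

A vertex is on a directed cycle iff it belongs to a strongly connected component of size ≥ 2 (or has a self-loop).
The vertices on cycles are {Elko, Galt, Ione, Kent, Mesa, Napa, Brent} — 7 in total.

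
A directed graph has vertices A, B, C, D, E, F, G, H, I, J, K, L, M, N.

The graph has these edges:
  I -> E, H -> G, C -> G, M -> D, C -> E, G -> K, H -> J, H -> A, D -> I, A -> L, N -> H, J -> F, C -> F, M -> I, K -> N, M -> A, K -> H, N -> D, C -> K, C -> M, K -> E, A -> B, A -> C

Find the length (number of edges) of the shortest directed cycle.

3

For each vertex v, BFS finds the shortest path from v back to v.
The shortest such closed walk is H → G → K → H, length 3.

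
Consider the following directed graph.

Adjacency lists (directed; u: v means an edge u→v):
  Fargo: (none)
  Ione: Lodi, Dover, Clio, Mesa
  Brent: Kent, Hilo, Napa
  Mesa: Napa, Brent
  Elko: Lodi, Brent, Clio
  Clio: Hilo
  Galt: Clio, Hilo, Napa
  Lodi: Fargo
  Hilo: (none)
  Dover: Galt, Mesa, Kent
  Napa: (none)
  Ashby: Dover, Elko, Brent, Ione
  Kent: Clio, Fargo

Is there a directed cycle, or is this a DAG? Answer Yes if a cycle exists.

DFS with white/gray/black marking, starting from Ione:
Ione gray
  Lodi gray
    Fargo gray
    Fargo black
  Lodi black
  Dover gray
    Galt gray
      Clio gray
        Hilo gray
        Hilo black
      Clio black
      Galt→Hilo: Hilo black — skip
      Napa gray
      Napa black
    Galt black
    Mesa gray
      Mesa→Napa: Napa black — skip
      Brent gray
        Kent gray
          Kent→Clio: Clio black — skip
          Kent→Fargo: Fargo black — skip
        Kent black
        Brent→Hilo: Hilo black — skip
        Brent→Napa: Napa black — skip
      Brent black
    Mesa black
    Dover→Kent: Kent black — skip
  Dover black
  Ione→Clio: Clio black — skip
  Ione→Mesa: Mesa black — skip
Ione black
Elko gray
  Elko→Lodi: Lodi black — skip
  Elko→Brent: Brent black — skip
  Elko→Clio: Clio black — skip
Elko black
Ashby gray
  Ashby→Dover: Dover black — skip
  Ashby→Elko: Elko black — skip
  Ashby→Brent: Brent black — skip
  Ashby→Ione: Ione black — skip
Ashby black
Every edge goes to a white or black vertex — no back edge, so the graph is acyclic.

No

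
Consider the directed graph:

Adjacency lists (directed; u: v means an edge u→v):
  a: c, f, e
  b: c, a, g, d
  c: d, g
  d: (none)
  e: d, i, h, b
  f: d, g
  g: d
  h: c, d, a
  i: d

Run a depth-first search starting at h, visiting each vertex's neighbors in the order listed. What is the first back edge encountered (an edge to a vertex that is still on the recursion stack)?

e->h

DFS from h (visiting each vertex's neighbors in the order listed); mark gray on enter, black on exit:
h gray
  c gray
    d gray
    d black
    g gray
      g→d: d black — skip
    g black
  c black
  h→d: d black — skip
  a gray
    a→c: c black — skip
    f gray
      f→d: d black — skip
      f→g: g black — skip
    f black
    e gray
      e→d: d black — skip
      i gray
        i→d: d black — skip
      i black
      e→h: h is gray → back edge
First back edge: e → h.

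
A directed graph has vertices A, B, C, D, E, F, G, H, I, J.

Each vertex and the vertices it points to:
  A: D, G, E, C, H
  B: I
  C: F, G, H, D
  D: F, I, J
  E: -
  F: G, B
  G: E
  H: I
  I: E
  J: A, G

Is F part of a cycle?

F lies on a cycle iff there is a path from F back to itself.
Exploring from F, it never reaches itself; equivalently, its strongly connected component is a singleton.

No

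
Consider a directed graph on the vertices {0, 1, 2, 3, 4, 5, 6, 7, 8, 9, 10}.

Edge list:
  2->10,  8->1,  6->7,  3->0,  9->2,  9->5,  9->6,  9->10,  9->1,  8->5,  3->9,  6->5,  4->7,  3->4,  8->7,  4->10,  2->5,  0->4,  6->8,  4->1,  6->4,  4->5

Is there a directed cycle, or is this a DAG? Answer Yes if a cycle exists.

DFS with white/gray/black marking, starting from 10:
10 gray
10 black
0 gray
  4 gray
    7 gray
    7 black
    1 gray
    1 black
    5 gray
    5 black
    4→10: 10 black — skip
  4 black
0 black
2 gray
  2→10: 10 black — skip
  2→5: 5 black — skip
2 black
3 gray
  9 gray
    9→2: 2 black — skip
    9→1: 1 black — skip
    9→5: 5 black — skip
    6 gray
      6→7: 7 black — skip
      6→5: 5 black — skip
      6→4: 4 black — skip
      8 gray
        8→7: 7 black — skip
        8→1: 1 black — skip
        8→5: 5 black — skip
      8 black
    6 black
    9→10: 10 black — skip
  9 black
  3→0: 0 black — skip
  3→4: 4 black — skip
3 black
Every edge goes to a white or black vertex — no back edge, so the graph is acyclic.

No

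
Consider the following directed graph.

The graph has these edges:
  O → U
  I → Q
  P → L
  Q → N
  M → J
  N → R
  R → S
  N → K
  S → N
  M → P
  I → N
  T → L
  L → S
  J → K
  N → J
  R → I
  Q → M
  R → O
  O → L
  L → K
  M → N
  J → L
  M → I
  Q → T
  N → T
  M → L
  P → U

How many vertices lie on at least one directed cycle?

11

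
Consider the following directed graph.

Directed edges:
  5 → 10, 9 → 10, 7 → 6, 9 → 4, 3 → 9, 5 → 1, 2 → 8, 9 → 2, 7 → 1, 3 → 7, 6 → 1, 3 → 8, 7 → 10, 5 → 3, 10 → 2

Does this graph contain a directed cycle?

No

DFS with white/gray/black marking, starting from 5:
5 gray
  1 gray
  1 black
  3 gray
    7 gray
      7→1: 1 black — skip
      10 gray
        2 gray
          8 gray
          8 black
        2 black
      10 black
      6 gray
        6→1: 1 black — skip
      6 black
    7 black
    3→8: 8 black — skip
    9 gray
      4 gray
      4 black
      9→2: 2 black — skip
      9→10: 10 black — skip
    9 black
  3 black
  5→10: 10 black — skip
5 black
Every edge goes to a white or black vertex — no back edge, so the graph is acyclic.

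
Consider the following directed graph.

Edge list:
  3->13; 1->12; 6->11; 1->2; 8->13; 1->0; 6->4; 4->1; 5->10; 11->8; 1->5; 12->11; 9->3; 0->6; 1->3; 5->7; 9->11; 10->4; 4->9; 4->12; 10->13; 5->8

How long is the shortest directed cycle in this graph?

For each vertex v, BFS finds the shortest path from v back to v.
The shortest such closed walk is 4 → 1 → 5 → 10 → 4, length 4.

4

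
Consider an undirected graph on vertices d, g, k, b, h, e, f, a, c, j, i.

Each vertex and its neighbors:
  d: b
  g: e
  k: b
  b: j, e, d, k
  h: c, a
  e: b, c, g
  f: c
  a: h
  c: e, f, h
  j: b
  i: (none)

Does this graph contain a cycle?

DFS, tracking each vertex's parent; an edge to a visited non-parent vertex closes a cycle.
Start from b:
visit b (parent –)
  visit j (parent b)
    j–b: parent, skip
  visit e (parent b)
    e–b: parent, skip
    visit c (parent e)
      c–e: parent, skip
      visit f (parent c)
        f–c: parent, skip
      visit h (parent c)
        h–c: parent, skip
        visit a (parent h)
          a–h: parent, skip
    visit g (parent e)
      g–e: parent, skip
  visit d (parent b)
    d–b: parent, skip
  visit k (parent b)
    k–b: parent, skip
visit i (parent –)
No non-parent visited neighbor found — the graph is a forest.

No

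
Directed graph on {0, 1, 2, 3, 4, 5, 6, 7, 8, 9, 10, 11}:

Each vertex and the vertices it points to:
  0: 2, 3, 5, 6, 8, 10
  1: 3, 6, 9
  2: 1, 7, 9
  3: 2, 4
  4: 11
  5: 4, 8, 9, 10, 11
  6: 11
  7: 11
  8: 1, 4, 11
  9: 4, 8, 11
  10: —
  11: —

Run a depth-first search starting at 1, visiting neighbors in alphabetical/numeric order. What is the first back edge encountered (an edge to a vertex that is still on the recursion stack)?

DFS from 1 (visiting neighbors in alphabetical/numeric order); mark gray on enter, black on exit:
1 gray
  3 gray
    2 gray
      2→1: 1 is gray → back edge
First back edge: 2 → 1.

2→1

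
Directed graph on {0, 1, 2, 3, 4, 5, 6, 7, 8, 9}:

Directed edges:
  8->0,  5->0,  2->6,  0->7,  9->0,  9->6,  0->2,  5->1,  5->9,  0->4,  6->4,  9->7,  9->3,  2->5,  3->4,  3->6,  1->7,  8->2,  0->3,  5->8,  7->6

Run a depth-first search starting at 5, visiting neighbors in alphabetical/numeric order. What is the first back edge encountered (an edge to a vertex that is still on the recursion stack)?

2→5

DFS from 5 (visiting neighbors in alphabetical/numeric order); mark gray on enter, black on exit:
5 gray
  0 gray
    2 gray
      2→5: 5 is gray → back edge
First back edge: 2 → 5.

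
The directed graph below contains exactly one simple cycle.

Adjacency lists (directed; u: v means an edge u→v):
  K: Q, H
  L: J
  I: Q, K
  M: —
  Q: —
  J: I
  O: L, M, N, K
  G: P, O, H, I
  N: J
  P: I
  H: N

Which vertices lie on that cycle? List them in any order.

DFS with gray/black marking from I:
I gray
  Q gray
  Q black
  K gray
    K→Q: Q black — skip
    H gray
      N gray
        J gray
          J→I: I is gray → back edge
Back edge closes the cycle I → K → H → N → J → I; its vertices are {H, I, J, K, N}.

H, I, J, K, N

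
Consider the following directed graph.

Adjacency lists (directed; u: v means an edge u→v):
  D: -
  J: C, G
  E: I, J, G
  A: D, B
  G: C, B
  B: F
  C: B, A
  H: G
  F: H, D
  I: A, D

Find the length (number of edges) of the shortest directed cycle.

4

For each vertex v, BFS finds the shortest path from v back to v.
The shortest such closed walk is G → B → F → H → G, length 4.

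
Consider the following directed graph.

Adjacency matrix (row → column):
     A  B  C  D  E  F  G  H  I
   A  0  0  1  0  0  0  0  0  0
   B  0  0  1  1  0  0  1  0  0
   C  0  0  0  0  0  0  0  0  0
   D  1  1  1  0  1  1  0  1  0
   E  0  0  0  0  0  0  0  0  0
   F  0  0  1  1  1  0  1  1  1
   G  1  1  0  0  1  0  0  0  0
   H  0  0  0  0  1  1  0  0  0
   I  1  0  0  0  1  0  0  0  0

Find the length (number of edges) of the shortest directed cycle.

For each vertex v, BFS finds the shortest path from v back to v.
The shortest such closed walk is F → D → F, length 2.

2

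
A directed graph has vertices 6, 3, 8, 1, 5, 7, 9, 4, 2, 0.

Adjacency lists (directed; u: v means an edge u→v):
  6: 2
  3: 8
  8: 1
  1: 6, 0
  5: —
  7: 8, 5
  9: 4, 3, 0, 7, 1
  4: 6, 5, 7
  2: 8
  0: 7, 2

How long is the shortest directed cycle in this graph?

4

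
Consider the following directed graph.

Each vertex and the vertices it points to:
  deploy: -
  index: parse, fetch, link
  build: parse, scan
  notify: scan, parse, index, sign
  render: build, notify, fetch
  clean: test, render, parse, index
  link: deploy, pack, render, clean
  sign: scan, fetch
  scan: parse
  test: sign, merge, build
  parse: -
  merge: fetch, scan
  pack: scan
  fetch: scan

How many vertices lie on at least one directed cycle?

A vertex is on a directed cycle iff it belongs to a strongly connected component of size ≥ 2 (or has a self-loop).
The vertices on cycles are {link, clean, index, notify, render} — 5 in total.

5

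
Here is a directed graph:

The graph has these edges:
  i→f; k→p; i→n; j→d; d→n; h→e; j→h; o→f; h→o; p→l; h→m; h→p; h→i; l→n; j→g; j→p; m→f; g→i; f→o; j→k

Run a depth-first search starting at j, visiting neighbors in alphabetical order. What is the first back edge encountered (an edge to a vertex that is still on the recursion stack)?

o→f

DFS from j (visiting neighbors in alphabetical order); mark gray on enter, black on exit:
j gray
  d gray
    n gray
    n black
  d black
  g gray
    i gray
      f gray
        o gray
          o→f: f is gray → back edge
First back edge: o → f.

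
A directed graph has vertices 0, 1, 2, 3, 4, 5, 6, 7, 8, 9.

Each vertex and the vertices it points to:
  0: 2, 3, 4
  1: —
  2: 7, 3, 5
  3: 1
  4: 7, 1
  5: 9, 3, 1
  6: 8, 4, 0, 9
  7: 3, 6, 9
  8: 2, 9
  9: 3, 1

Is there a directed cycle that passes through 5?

5 lies on a cycle iff there is a path from 5 back to itself.
Exploring from 5, it never reaches itself; equivalently, its strongly connected component is a singleton.

No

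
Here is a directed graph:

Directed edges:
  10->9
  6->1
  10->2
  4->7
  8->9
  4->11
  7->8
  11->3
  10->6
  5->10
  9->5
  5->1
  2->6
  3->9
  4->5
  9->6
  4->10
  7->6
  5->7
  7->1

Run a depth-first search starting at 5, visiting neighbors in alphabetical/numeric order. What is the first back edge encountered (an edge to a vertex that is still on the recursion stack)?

9->5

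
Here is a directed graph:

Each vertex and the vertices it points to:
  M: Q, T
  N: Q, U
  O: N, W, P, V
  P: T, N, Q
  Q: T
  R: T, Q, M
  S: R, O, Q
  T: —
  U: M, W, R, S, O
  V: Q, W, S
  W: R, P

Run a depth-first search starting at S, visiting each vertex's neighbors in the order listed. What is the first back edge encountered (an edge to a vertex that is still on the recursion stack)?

P→N

DFS from S (visiting each vertex's neighbors in the order listed); mark gray on enter, black on exit:
S gray
  R gray
    T gray
    T black
    Q gray
      Q→T: T black — skip
    Q black
    M gray
      M→Q: Q black — skip
      M→T: T black — skip
    M black
  R black
  O gray
    N gray
      N→Q: Q black — skip
      U gray
        U→M: M black — skip
        W gray
          W→R: R black — skip
          P gray
            P→T: T black — skip
            P→N: N is gray → back edge
First back edge: P → N.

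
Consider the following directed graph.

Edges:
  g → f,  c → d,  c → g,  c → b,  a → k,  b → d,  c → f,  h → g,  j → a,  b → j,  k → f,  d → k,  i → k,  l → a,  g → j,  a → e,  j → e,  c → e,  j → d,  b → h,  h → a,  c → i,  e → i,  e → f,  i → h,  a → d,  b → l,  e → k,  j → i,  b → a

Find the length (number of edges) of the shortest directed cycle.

4

For each vertex v, BFS finds the shortest path from v back to v.
The shortest such closed walk is g → j → i → h → g, length 4.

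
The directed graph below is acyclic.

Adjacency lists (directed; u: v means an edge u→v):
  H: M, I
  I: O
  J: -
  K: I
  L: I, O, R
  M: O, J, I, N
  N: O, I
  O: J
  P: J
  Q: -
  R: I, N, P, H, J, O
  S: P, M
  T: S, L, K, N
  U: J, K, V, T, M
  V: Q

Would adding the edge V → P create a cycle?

Adding V→P creates a cycle iff P can already reach V.
Explore from P: no path reaches V. The graph stays acyclic.

No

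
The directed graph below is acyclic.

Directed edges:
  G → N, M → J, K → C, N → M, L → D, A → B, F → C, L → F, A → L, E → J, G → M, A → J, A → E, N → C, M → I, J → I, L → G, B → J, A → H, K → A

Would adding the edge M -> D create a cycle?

No

Adding M→D creates a cycle iff D can already reach M.
Explore from D: no path reaches M. The graph stays acyclic.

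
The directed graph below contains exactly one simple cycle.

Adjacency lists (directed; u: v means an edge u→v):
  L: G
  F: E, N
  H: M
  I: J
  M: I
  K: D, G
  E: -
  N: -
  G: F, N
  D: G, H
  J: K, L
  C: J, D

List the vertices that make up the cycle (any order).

DFS with gray/black marking from J:
J gray
  K gray
    D gray
      G gray
        F gray
          E gray
          E black
          N gray
          N black
        F black
        G→N: N black — skip
      G black
      H gray
        M gray
          I gray
            I→J: J is gray → back edge
Back edge closes the cycle J → K → D → H → M → I → J; its vertices are {D, H, I, J, K, M}.

D, H, I, J, K, M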